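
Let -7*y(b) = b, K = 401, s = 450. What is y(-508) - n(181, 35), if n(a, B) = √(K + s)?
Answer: 508/7 - √851 ≈ 43.400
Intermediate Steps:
y(b) = -b/7
n(a, B) = √851 (n(a, B) = √(401 + 450) = √851)
y(-508) - n(181, 35) = -⅐*(-508) - √851 = 508/7 - √851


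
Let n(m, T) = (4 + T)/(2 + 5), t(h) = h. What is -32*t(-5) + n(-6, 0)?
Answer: 1124/7 ≈ 160.57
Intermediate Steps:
n(m, T) = 4/7 + T/7 (n(m, T) = (4 + T)/7 = (4 + T)*(⅐) = 4/7 + T/7)
-32*t(-5) + n(-6, 0) = -32*(-5) + (4/7 + (⅐)*0) = 160 + (4/7 + 0) = 160 + 4/7 = 1124/7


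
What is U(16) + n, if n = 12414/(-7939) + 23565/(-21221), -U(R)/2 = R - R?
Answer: -450520029/168473519 ≈ -2.6741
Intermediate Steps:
U(R) = 0 (U(R) = -2*(R - R) = -2*0 = 0)
n = -450520029/168473519 (n = 12414*(-1/7939) + 23565*(-1/21221) = -12414/7939 - 23565/21221 = -450520029/168473519 ≈ -2.6741)
U(16) + n = 0 - 450520029/168473519 = -450520029/168473519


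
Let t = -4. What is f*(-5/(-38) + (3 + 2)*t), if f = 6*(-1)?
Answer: 2265/19 ≈ 119.21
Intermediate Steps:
f = -6
f*(-5/(-38) + (3 + 2)*t) = -6*(-5/(-38) + (3 + 2)*(-4)) = -6*(-5*(-1/38) + 5*(-4)) = -6*(5/38 - 20) = -6*(-755/38) = 2265/19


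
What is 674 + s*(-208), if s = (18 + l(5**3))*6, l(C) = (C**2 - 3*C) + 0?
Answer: -19053790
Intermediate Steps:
l(C) = C**2 - 3*C
s = 91608 (s = (18 + 5**3*(-3 + 5**3))*6 = (18 + 125*(-3 + 125))*6 = (18 + 125*122)*6 = (18 + 15250)*6 = 15268*6 = 91608)
674 + s*(-208) = 674 + 91608*(-208) = 674 - 19054464 = -19053790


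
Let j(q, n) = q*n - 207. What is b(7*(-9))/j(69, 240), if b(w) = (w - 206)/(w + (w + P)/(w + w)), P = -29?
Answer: 1883/7128091 ≈ 0.00026417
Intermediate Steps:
j(q, n) = -207 + n*q (j(q, n) = n*q - 207 = -207 + n*q)
b(w) = (-206 + w)/(w + (-29 + w)/(2*w)) (b(w) = (w - 206)/(w + (w - 29)/(w + w)) = (-206 + w)/(w + (-29 + w)/((2*w))) = (-206 + w)/(w + (-29 + w)*(1/(2*w))) = (-206 + w)/(w + (-29 + w)/(2*w)))
b(7*(-9))/j(69, 240) = (2*(7*(-9))*(-206 + 7*(-9))/(-29 + 7*(-9) + 2*(7*(-9))²))/(-207 + 240*69) = (2*(-63)*(-206 - 63)/(-29 - 63 + 2*(-63)²))/(-207 + 16560) = (2*(-63)*(-269)/(-29 - 63 + 2*3969))/16353 = (2*(-63)*(-269)/(-29 - 63 + 7938))*(1/16353) = (2*(-63)*(-269)/7846)*(1/16353) = (2*(-63)*(1/7846)*(-269))*(1/16353) = (16947/3923)*(1/16353) = 1883/7128091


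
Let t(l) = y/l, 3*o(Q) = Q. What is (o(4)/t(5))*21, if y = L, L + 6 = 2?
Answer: -35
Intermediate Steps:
L = -4 (L = -6 + 2 = -4)
y = -4
o(Q) = Q/3
t(l) = -4/l
(o(4)/t(5))*21 = (((⅓)*4)/((-4/5)))*21 = ((4/3)/(-4*⅕))*21 = ((4/3)/(-⅘))*21 = -5/4*4/3*21 = -5/3*21 = -35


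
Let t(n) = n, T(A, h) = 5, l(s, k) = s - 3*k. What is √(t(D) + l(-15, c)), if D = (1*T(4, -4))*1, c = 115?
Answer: I*√355 ≈ 18.841*I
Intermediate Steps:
D = 5 (D = (1*5)*1 = 5*1 = 5)
√(t(D) + l(-15, c)) = √(5 + (-15 - 3*115)) = √(5 + (-15 - 345)) = √(5 - 360) = √(-355) = I*√355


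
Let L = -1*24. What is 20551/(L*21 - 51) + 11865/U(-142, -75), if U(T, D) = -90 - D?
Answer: -459556/555 ≈ -828.03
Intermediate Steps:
L = -24
20551/(L*21 - 51) + 11865/U(-142, -75) = 20551/(-24*21 - 51) + 11865/(-90 - 1*(-75)) = 20551/(-504 - 51) + 11865/(-90 + 75) = 20551/(-555) + 11865/(-15) = 20551*(-1/555) + 11865*(-1/15) = -20551/555 - 791 = -459556/555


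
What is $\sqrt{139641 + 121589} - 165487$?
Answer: $-165487 + \sqrt{261230} \approx -1.6498 \cdot 10^{5}$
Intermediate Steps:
$\sqrt{139641 + 121589} - 165487 = \sqrt{261230} - 165487 = -165487 + \sqrt{261230}$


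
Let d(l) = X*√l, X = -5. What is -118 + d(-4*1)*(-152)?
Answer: -118 + 1520*I ≈ -118.0 + 1520.0*I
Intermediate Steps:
d(l) = -5*√l
-118 + d(-4*1)*(-152) = -118 - 5*2*I*(-152) = -118 - 10*I*(-152) = -118 + 1520*I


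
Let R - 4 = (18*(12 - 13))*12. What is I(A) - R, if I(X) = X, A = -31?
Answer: 181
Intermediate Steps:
R = -212 (R = 4 + (18*(12 - 13))*12 = 4 + (18*(-1))*12 = 4 - 18*12 = 4 - 216 = -212)
I(A) - R = -31 - 1*(-212) = -31 + 212 = 181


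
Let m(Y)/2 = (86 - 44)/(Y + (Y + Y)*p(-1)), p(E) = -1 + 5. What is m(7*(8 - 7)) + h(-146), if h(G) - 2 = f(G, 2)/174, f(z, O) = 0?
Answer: 10/3 ≈ 3.3333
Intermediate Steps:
p(E) = 4
m(Y) = 28/(3*Y) (m(Y) = 2*((86 - 44)/(Y + (Y + Y)*4)) = 2*(42/(Y + (2*Y)*4)) = 2*(42/(Y + 8*Y)) = 2*(42/((9*Y))) = 2*(42*(1/(9*Y))) = 2*(14/(3*Y)) = 28/(3*Y))
h(G) = 2 (h(G) = 2 + 0/174 = 2 + 0*(1/174) = 2 + 0 = 2)
m(7*(8 - 7)) + h(-146) = 28/(3*((7*(8 - 7)))) + 2 = 28/(3*((7*1))) + 2 = (28/3)/7 + 2 = (28/3)*(⅐) + 2 = 4/3 + 2 = 10/3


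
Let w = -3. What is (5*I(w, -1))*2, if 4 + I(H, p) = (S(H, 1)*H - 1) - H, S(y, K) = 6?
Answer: -200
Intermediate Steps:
I(H, p) = -5 + 5*H (I(H, p) = -4 + ((6*H - 1) - H) = -4 + ((-1 + 6*H) - H) = -4 + (-1 + 5*H) = -5 + 5*H)
(5*I(w, -1))*2 = (5*(-5 + 5*(-3)))*2 = (5*(-5 - 15))*2 = (5*(-20))*2 = -100*2 = -200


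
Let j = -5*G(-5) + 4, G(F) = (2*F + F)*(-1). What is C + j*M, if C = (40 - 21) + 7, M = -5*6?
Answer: 2156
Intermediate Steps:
G(F) = -3*F (G(F) = (3*F)*(-1) = -3*F)
M = -30
j = -71 (j = -(-15)*(-5) + 4 = -5*15 + 4 = -75 + 4 = -71)
C = 26 (C = 19 + 7 = 26)
C + j*M = 26 - 71*(-30) = 26 + 2130 = 2156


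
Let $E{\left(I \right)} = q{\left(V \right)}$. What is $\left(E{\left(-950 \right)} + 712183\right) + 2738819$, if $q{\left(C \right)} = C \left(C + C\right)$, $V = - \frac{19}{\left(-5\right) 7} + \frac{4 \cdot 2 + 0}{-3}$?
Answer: $\frac{38047396508}{11025} \approx 3.451 \cdot 10^{6}$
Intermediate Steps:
$V = - \frac{223}{105}$ ($V = - \frac{19}{-35} + \left(8 + 0\right) \left(- \frac{1}{3}\right) = \left(-19\right) \left(- \frac{1}{35}\right) + 8 \left(- \frac{1}{3}\right) = \frac{19}{35} - \frac{8}{3} = - \frac{223}{105} \approx -2.1238$)
$q{\left(C \right)} = 2 C^{2}$ ($q{\left(C \right)} = C 2 C = 2 C^{2}$)
$E{\left(I \right)} = \frac{99458}{11025}$ ($E{\left(I \right)} = 2 \left(- \frac{223}{105}\right)^{2} = 2 \cdot \frac{49729}{11025} = \frac{99458}{11025}$)
$\left(E{\left(-950 \right)} + 712183\right) + 2738819 = \left(\frac{99458}{11025} + 712183\right) + 2738819 = \frac{7851917033}{11025} + 2738819 = \frac{38047396508}{11025}$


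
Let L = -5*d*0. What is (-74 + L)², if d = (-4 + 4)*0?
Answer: 5476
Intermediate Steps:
d = 0 (d = 0*0 = 0)
L = 0 (L = -5*0*0 = 0*0 = 0)
(-74 + L)² = (-74 + 0)² = (-74)² = 5476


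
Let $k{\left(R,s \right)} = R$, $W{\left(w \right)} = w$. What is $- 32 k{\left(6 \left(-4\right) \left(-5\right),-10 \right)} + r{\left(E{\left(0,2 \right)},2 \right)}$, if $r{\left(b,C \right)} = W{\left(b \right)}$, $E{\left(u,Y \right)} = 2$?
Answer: $-3838$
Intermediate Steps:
$r{\left(b,C \right)} = b$
$- 32 k{\left(6 \left(-4\right) \left(-5\right),-10 \right)} + r{\left(E{\left(0,2 \right)},2 \right)} = - 32 \cdot 6 \left(-4\right) \left(-5\right) + 2 = - 32 \left(\left(-24\right) \left(-5\right)\right) + 2 = \left(-32\right) 120 + 2 = -3840 + 2 = -3838$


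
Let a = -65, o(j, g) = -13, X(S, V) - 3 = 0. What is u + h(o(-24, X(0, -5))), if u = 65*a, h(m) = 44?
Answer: -4181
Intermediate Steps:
X(S, V) = 3 (X(S, V) = 3 + 0 = 3)
u = -4225 (u = 65*(-65) = -4225)
u + h(o(-24, X(0, -5))) = -4225 + 44 = -4181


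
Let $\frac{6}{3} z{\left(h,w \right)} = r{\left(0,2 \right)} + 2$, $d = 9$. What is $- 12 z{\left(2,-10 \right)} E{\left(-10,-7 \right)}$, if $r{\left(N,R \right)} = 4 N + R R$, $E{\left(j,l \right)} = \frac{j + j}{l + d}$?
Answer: $360$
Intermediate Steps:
$E{\left(j,l \right)} = \frac{2 j}{9 + l}$ ($E{\left(j,l \right)} = \frac{j + j}{l + 9} = \frac{2 j}{9 + l}$)
$r{\left(N,R \right)} = R^{2} + 4 N$ ($r{\left(N,R \right)} = 4 N + R^{2} = R^{2} + 4 N$)
$z{\left(h,w \right)} = 3$ ($z{\left(h,w \right)} = \frac{\left(2^{2} + 4 \cdot 0\right) + 2}{2} = \frac{\left(4 + 0\right) + 2}{2} = \frac{4 + 2}{2} = \frac{1}{2} \cdot 6 = 3$)
$- 12 z{\left(2,-10 \right)} E{\left(-10,-7 \right)} = \left(-12\right) 3 \cdot 2 \left(-10\right) \frac{1}{9 - 7} = - 36 \cdot 2 \left(-10\right) \frac{1}{2} = \left(-36\right) \left(-10\right) = 360$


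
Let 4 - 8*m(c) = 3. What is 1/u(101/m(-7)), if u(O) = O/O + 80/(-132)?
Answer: 33/13 ≈ 2.5385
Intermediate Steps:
m(c) = 1/8 (m(c) = 1/2 - 1/8*3 = 1/2 - 3/8 = 1/8)
u(O) = 13/33 (u(O) = 1 + 80*(-1/132) = 1 - 20/33 = 13/33)
1/u(101/m(-7)) = 1/(13/33) = 33/13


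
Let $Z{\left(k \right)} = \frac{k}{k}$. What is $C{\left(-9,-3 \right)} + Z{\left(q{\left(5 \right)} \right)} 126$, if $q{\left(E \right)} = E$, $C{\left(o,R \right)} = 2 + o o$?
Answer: $209$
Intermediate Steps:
$C{\left(o,R \right)} = 2 + o^{2}$
$Z{\left(k \right)} = 1$
$C{\left(-9,-3 \right)} + Z{\left(q{\left(5 \right)} \right)} 126 = \left(2 + \left(-9\right)^{2}\right) + 1 \cdot 126 = \left(2 + 81\right) + 126 = 83 + 126 = 209$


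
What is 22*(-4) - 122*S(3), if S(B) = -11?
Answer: 1254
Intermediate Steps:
22*(-4) - 122*S(3) = 22*(-4) - 122*(-11) = -88 + 1342 = 1254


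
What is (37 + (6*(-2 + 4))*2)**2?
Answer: 3721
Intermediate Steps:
(37 + (6*(-2 + 4))*2)**2 = (37 + (6*2)*2)**2 = (37 + 12*2)**2 = (37 + 24)**2 = 61**2 = 3721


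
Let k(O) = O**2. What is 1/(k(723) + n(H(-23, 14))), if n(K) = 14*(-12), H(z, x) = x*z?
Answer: 1/522561 ≈ 1.9137e-6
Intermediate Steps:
n(K) = -168
1/(k(723) + n(H(-23, 14))) = 1/(723**2 - 168) = 1/(522729 - 168) = 1/522561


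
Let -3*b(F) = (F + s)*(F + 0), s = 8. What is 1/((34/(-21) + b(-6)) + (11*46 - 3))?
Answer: 21/10613 ≈ 0.0019787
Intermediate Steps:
b(F) = -F*(8 + F)/3 (b(F) = -(F + 8)*(F + 0)/3 = -(8 + F)*F/3 = -F*(8 + F)/3)
1/((34/(-21) + b(-6)) + (11*46 - 3)) = 1/((34/(-21) - 1/3*(-6)*(8 - 6)) + (11*46 - 3)) = 1/((-1/21*34 - 1/3*(-6)*2) + (506 - 3)) = 1/((-34/21 + 4) + 503) = 1/(50/21 + 503) = 1/(10613/21) = 21/10613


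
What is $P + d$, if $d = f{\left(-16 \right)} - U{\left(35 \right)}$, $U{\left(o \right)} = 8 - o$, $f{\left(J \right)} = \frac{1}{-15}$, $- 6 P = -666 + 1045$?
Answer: $- \frac{1087}{30} \approx -36.233$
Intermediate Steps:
$P = - \frac{379}{6}$ ($P = - \frac{-666 + 1045}{6} = \left(- \frac{1}{6}\right) 379 = - \frac{379}{6} \approx -63.167$)
$f{\left(J \right)} = - \frac{1}{15}$
$d = \frac{404}{15}$ ($d = - \frac{1}{15} - \left(8 - 35\right) = - \frac{1}{15} - -27 = - \frac{1}{15} + 27 = \frac{404}{15} \approx 26.933$)
$P + d = - \frac{379}{6} + \frac{404}{15} = - \frac{1087}{30}$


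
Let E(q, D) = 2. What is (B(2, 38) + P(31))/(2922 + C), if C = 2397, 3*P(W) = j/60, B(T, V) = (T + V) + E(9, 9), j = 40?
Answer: 380/47871 ≈ 0.0079380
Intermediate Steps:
B(T, V) = 2 + T + V (B(T, V) = (T + V) + 2 = 2 + T + V)
P(W) = 2/9 (P(W) = (40/60)/3 = (40*(1/60))/3 = (1/3)*(2/3) = 2/9)
(B(2, 38) + P(31))/(2922 + C) = ((2 + 2 + 38) + 2/9)/(2922 + 2397) = (42 + 2/9)/5319 = (380/9)*(1/5319) = 380/47871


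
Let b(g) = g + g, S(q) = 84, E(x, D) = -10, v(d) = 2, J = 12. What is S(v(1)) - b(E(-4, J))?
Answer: 104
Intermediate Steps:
b(g) = 2*g
S(v(1)) - b(E(-4, J)) = 84 - 2*(-10) = 84 - 1*(-20) = 84 + 20 = 104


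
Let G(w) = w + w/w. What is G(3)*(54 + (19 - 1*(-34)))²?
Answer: 45796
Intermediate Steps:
G(w) = 1 + w (G(w) = w + 1 = 1 + w)
G(3)*(54 + (19 - 1*(-34)))² = (1 + 3)*(54 + (19 - 1*(-34)))² = 4*(54 + (19 + 34))² = 4*(54 + 53)² = 4*107² = 4*11449 = 45796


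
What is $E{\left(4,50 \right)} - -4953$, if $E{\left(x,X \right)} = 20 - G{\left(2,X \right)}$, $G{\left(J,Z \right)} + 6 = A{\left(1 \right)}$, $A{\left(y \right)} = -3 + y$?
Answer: $4981$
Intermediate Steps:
$G{\left(J,Z \right)} = -8$ ($G{\left(J,Z \right)} = -6 + \left(-3 + 1\right) = -6 - 2 = -8$)
$E{\left(x,X \right)} = 28$ ($E{\left(x,X \right)} = 20 - -8 = 20 + 8 = 28$)
$E{\left(4,50 \right)} - -4953 = 28 - -4953 = 28 + 4953 = 4981$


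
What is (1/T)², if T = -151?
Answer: 1/22801 ≈ 4.3858e-5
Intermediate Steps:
(1/T)² = (1/(-151))² = (-1/151)² = 1/22801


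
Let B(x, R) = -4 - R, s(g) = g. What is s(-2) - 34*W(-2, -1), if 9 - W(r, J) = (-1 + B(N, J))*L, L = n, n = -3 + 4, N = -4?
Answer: -444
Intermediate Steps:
n = 1
L = 1
W(r, J) = 14 + J (W(r, J) = 9 - (-1 + (-4 - J)) = 9 - (-5 - J) = 9 + (5 + J) = 14 + J)
s(-2) - 34*W(-2, -1) = -2 - 34*(14 - 1) = -2 - 34*13 = -2 - 442 = -444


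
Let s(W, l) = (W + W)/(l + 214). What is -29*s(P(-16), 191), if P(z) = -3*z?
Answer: -928/135 ≈ -6.8741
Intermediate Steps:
s(W, l) = 2*W/(214 + l) (s(W, l) = (2*W)/(214 + l) = 2*W/(214 + l))
-29*s(P(-16), 191) = -58*(-3*(-16))/(214 + 191) = -58*48/405 = -29*32/135 = -928/135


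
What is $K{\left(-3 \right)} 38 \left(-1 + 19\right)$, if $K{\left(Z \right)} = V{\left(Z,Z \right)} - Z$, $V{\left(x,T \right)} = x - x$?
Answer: $2052$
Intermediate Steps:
$V{\left(x,T \right)} = 0$
$K{\left(Z \right)} = - Z$ ($K{\left(Z \right)} = 0 - Z = - Z$)
$K{\left(-3 \right)} 38 \left(-1 + 19\right) = \left(-1\right) \left(-3\right) 38 \left(-1 + 19\right) = 3 \cdot 38 \cdot 18 = 114 \cdot 18 = 2052$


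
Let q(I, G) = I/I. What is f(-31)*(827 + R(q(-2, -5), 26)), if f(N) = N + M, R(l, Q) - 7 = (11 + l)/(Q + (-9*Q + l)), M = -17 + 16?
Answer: -1841344/69 ≈ -26686.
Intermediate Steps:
q(I, G) = 1
M = -1
R(l, Q) = 7 + (11 + l)/(l - 8*Q) (R(l, Q) = 7 + (11 + l)/(Q + (-9*Q + l)) = 7 + (11 + l)/(Q + (l - 9*Q)) = 7 + (11 + l)/(l - 8*Q))
f(N) = -1 + N (f(N) = N - 1 = -1 + N)
f(-31)*(827 + R(q(-2, -5), 26)) = (-1 - 31)*(827 + (-11 - 8*1 + 56*26)/(-1*1 + 8*26)) = -32*(827 + (-11 - 8 + 1456)/(-1 + 208)) = -32*(827 + 1437/207) = -32*(827 + (1/207)*1437) = -32*(827 + 479/69) = -32*57542/69 = -1841344/69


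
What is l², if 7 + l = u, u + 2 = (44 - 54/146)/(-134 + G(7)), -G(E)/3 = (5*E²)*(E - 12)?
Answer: 5397499855504/66818631049 ≈ 80.778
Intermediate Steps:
G(E) = -15*E²*(-12 + E) (G(E) = -3*5*E²*(E - 12) = -3*5*E²*(-12 + E) = -15*E²*(-12 + E))
u = -513801/258493 (u = -2 + (44 - 54/146)/(-134 + 15*7²*(12 - 1*7)) = -2 + (44 - 54*1/146)/(-134 + 15*49*(12 - 7)) = -2 + (44 - 27/73)/(-134 + 15*49*5) = -2 + 3185/(73*(-134 + 3675)) = -2 + (3185/73)/3541 = -2 + (3185/73)*(1/3541) = -2 + 3185/258493 = -513801/258493 ≈ -1.9877)
l = -2323252/258493 (l = -7 - 513801/258493 = -2323252/258493 ≈ -8.9877)
l² = (-2323252/258493)² = 5397499855504/66818631049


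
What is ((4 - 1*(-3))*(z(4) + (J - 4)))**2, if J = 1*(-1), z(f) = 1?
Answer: 784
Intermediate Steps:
J = -1
((4 - 1*(-3))*(z(4) + (J - 4)))**2 = ((4 - 1*(-3))*(1 + (-1 - 4)))**2 = ((4 + 3)*(1 - 5))**2 = (7*(-4))**2 = (-28)**2 = 784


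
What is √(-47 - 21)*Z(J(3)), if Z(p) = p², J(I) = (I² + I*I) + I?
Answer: 882*I*√17 ≈ 3636.6*I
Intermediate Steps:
J(I) = I + 2*I² (J(I) = (I² + I²) + I = 2*I² + I = I + 2*I²)
√(-47 - 21)*Z(J(3)) = √(-47 - 21)*(3*(1 + 2*3))² = √(-68)*(3*(1 + 6))² = (2*I*√17)*(3*7)² = (2*I*√17)*21² = (2*I*√17)*441 = 882*I*√17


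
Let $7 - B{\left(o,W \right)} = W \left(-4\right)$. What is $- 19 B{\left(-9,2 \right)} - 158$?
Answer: $-443$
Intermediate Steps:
$B{\left(o,W \right)} = 7 + 4 W$ ($B{\left(o,W \right)} = 7 - W \left(-4\right) = 7 - - 4 W = 7 + 4 W$)
$- 19 B{\left(-9,2 \right)} - 158 = - 19 \left(7 + 4 \cdot 2\right) - 158 = - 19 \left(7 + 8\right) - 158 = \left(-19\right) 15 - 158 = -285 - 158 = -443$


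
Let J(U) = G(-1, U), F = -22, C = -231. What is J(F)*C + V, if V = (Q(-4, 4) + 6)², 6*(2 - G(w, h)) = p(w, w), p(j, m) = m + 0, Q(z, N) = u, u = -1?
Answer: -951/2 ≈ -475.50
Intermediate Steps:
Q(z, N) = -1
p(j, m) = m
G(w, h) = 2 - w/6
J(U) = 13/6 (J(U) = 2 - ⅙*(-1) = 2 + ⅙ = 13/6)
V = 25 (V = (-1 + 6)² = 5² = 25)
J(F)*C + V = (13/6)*(-231) + 25 = -1001/2 + 25 = -951/2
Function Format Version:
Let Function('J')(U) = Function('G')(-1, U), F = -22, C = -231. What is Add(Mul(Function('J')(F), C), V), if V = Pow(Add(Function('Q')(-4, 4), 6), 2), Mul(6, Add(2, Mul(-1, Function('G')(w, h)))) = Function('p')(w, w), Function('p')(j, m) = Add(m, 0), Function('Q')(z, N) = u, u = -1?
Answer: Rational(-951, 2) ≈ -475.50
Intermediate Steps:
Function('Q')(z, N) = -1
Function('p')(j, m) = m
Function('G')(w, h) = Add(2, Mul(Rational(-1, 6), w))
Function('J')(U) = Rational(13, 6) (Function('J')(U) = Add(2, Mul(Rational(-1, 6), -1)) = Add(2, Rational(1, 6)) = Rational(13, 6))
V = 25 (V = Pow(Add(-1, 6), 2) = Pow(5, 2) = 25)
Add(Mul(Function('J')(F), C), V) = Add(Mul(Rational(13, 6), -231), 25) = Add(Rational(-1001, 2), 25) = Rational(-951, 2)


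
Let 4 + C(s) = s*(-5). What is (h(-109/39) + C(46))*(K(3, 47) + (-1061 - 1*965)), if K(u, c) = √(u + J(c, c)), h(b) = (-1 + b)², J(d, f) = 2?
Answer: 676704260/1521 - 334010*√5/1521 ≈ 4.4442e+5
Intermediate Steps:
C(s) = -4 - 5*s (C(s) = -4 + s*(-5) = -4 - 5*s)
K(u, c) = √(2 + u) (K(u, c) = √(u + 2) = √(2 + u))
(h(-109/39) + C(46))*(K(3, 47) + (-1061 - 1*965)) = ((-1 - 109/39)² + (-4 - 5*46))*(√(2 + 3) + (-1061 - 1*965)) = ((-1 - 109*1/39)² + (-4 - 230))*(√5 + (-1061 - 965)) = ((-1 - 109/39)² - 234)*(√5 - 2026) = ((-148/39)² - 234)*(-2026 + √5) = (21904/1521 - 234)*(-2026 + √5) = -334010*(-2026 + √5)/1521 = 676704260/1521 - 334010*√5/1521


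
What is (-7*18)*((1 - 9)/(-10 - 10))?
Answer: -252/5 ≈ -50.400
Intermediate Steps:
(-7*18)*((1 - 9)/(-10 - 10)) = -(-1008)/(-20) = -(-1008)*(-1)/20 = -126*⅖ = -252/5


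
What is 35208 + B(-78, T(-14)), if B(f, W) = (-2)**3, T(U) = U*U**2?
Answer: 35200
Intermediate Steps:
T(U) = U**3
B(f, W) = -8
35208 + B(-78, T(-14)) = 35208 - 8 = 35200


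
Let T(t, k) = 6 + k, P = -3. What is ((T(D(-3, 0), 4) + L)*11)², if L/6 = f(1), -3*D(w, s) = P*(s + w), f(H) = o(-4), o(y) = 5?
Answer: 193600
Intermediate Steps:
f(H) = 5
D(w, s) = s + w (D(w, s) = -(-1)*(s + w) = -(-3*s - 3*w)/3 = s + w)
L = 30 (L = 6*5 = 30)
((T(D(-3, 0), 4) + L)*11)² = (((6 + 4) + 30)*11)² = ((10 + 30)*11)² = (40*11)² = 440² = 193600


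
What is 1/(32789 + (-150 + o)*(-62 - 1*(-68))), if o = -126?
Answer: 1/31133 ≈ 3.2120e-5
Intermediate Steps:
1/(32789 + (-150 + o)*(-62 - 1*(-68))) = 1/(32789 + (-150 - 126)*(-62 - 1*(-68))) = 1/(32789 - 276*(-62 + 68)) = 1/(32789 - 276*6) = 1/(32789 - 1656) = 1/31133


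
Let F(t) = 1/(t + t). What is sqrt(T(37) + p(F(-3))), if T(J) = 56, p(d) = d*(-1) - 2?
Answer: 5*sqrt(78)/6 ≈ 7.3598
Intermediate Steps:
F(t) = 1/(2*t)
p(d) = -2 - d (p(d) = -d - 2 = -2 - d)
sqrt(T(37) + p(F(-3))) = sqrt(56 + (-2 - 1/(2*(-3)))) = sqrt(56 + (-2 - (-1)/(2*3))) = sqrt(56 + (-2 - 1*(-1/6))) = sqrt(56 + (-2 + 1/6)) = sqrt(56 - 11/6) = sqrt(325/6) = 5*sqrt(78)/6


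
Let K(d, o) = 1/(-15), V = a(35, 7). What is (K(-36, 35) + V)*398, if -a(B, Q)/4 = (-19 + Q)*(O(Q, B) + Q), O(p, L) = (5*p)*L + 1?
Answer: 353328082/15 ≈ 2.3555e+7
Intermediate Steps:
O(p, L) = 1 + 5*L*p (O(p, L) = 5*L*p + 1 = 1 + 5*L*p)
a(B, Q) = -4*(-19 + Q)*(1 + Q + 5*B*Q) (a(B, Q) = -4*(-19 + Q)*((1 + 5*B*Q) + Q) = -4*(-19 + Q)*(1 + Q + 5*B*Q))
V = 59184 (V = 76 - 4*7² + 72*7 - 20*35*7² + 380*35*7 = 76 - 4*49 + 504 - 20*35*49 + 93100 = 76 - 196 + 504 - 34300 + 93100 = 59184)
K(d, o) = -1/15
(K(-36, 35) + V)*398 = (-1/15 + 59184)*398 = (887759/15)*398 = 353328082/15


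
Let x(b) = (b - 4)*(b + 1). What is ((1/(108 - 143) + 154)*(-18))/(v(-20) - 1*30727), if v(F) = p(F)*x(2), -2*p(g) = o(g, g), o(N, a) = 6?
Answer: 97002/1074815 ≈ 0.090250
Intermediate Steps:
x(b) = (1 + b)*(-4 + b) (x(b) = (-4 + b)*(1 + b) = (1 + b)*(-4 + b))
p(g) = -3 (p(g) = -1/2*6 = -3)
v(F) = 18 (v(F) = -3*(-4 + 2**2 - 3*2) = -3*(-4 + 4 - 6) = -3*(-6) = 18)
((1/(108 - 143) + 154)*(-18))/(v(-20) - 1*30727) = ((1/(108 - 143) + 154)*(-18))/(18 - 1*30727) = ((1/(-35) + 154)*(-18))/(18 - 30727) = ((-1/35 + 154)*(-18))/(-30709) = ((5389/35)*(-18))*(-1/30709) = -97002/35*(-1/30709) = 97002/1074815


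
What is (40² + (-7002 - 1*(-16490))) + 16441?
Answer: 27529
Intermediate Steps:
(40² + (-7002 - 1*(-16490))) + 16441 = (1600 + (-7002 + 16490)) + 16441 = (1600 + 9488) + 16441 = 11088 + 16441 = 27529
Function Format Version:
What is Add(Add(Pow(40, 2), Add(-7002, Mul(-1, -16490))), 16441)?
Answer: 27529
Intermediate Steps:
Add(Add(Pow(40, 2), Add(-7002, Mul(-1, -16490))), 16441) = Add(Add(1600, Add(-7002, 16490)), 16441) = Add(Add(1600, 9488), 16441) = Add(11088, 16441) = 27529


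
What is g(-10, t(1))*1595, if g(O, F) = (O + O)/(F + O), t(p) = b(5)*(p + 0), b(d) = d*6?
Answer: -1595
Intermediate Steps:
b(d) = 6*d
t(p) = 30*p (t(p) = (6*5)*(p + 0) = 30*p)
g(O, F) = 2*O/(F + O) (g(O, F) = (2*O)/(F + O) = 2*O/(F + O))
g(-10, t(1))*1595 = (2*(-10)/(30*1 - 10))*1595 = (2*(-10)/(30 - 10))*1595 = (2*(-10)/20)*1595 = (2*(-10)*(1/20))*1595 = -1*1595 = -1595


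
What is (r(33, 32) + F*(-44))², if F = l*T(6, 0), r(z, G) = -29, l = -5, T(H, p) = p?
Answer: 841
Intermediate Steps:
F = 0 (F = -5*0 = 0)
(r(33, 32) + F*(-44))² = (-29 + 0*(-44))² = (-29 + 0)² = (-29)² = 841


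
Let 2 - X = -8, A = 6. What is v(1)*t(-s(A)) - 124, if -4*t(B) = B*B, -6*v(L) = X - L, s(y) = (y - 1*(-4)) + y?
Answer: -28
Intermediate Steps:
X = 10 (X = 2 - 1*(-8) = 2 + 8 = 10)
s(y) = 4 + 2*y (s(y) = (y + 4) + y = (4 + y) + y = 4 + 2*y)
v(L) = -5/3 + L/6 (v(L) = -(10 - L)/6 = -5/3 + L/6)
t(B) = -B²/4 (t(B) = -B*B/4 = -B²/4)
v(1)*t(-s(A)) - 124 = (-5/3 + (⅙)*1)*(-(4 + 2*6)²/4) - 124 = (-5/3 + ⅙)*(-(4 + 12)²/4) - 124 = -(-3)*(-1*16)²/8 - 124 = -(-3)*(-16)²/8 - 124 = -(-3)*256/8 - 124 = -3/2*(-64) - 124 = 96 - 124 = -28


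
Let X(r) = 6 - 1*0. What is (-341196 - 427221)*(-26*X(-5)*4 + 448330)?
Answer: -344024901402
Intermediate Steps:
X(r) = 6 (X(r) = 6 + 0 = 6)
(-341196 - 427221)*(-26*X(-5)*4 + 448330) = (-341196 - 427221)*(-26*6*4 + 448330) = -768417*(-156*4 + 448330) = -768417*(-624 + 448330) = -768417*447706 = -344024901402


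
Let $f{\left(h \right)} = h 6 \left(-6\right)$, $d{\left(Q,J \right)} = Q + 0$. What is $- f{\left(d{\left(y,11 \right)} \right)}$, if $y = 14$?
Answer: $504$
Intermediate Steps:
$d{\left(Q,J \right)} = Q$
$f{\left(h \right)} = - 36 h$ ($f{\left(h \right)} = 6 h \left(-6\right) = - 36 h$)
$- f{\left(d{\left(y,11 \right)} \right)} = - \left(-36\right) 14 = \left(-1\right) \left(-504\right) = 504$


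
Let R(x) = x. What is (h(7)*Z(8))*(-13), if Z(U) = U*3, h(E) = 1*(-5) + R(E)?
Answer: -624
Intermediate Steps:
h(E) = -5 + E (h(E) = 1*(-5) + E = -5 + E)
Z(U) = 3*U
(h(7)*Z(8))*(-13) = ((-5 + 7)*(3*8))*(-13) = (2*24)*(-13) = 48*(-13) = -624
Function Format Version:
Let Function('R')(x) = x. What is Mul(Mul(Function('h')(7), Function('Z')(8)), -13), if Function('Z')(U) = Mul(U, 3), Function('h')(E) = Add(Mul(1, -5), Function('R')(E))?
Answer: -624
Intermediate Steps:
Function('h')(E) = Add(-5, E) (Function('h')(E) = Add(Mul(1, -5), E) = Add(-5, E))
Function('Z')(U) = Mul(3, U)
Mul(Mul(Function('h')(7), Function('Z')(8)), -13) = Mul(Mul(Add(-5, 7), Mul(3, 8)), -13) = Mul(Mul(2, 24), -13) = Mul(48, -13) = -624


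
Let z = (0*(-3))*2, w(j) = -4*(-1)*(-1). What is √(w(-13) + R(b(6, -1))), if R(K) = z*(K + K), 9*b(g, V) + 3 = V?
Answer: 2*I ≈ 2.0*I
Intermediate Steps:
w(j) = -4 (w(j) = 4*(-1) = -4)
z = 0 (z = 0*2 = 0)
b(g, V) = -⅓ + V/9
R(K) = 0 (R(K) = 0*(K + K) = 0*(2*K) = 0)
√(w(-13) + R(b(6, -1))) = √(-4 + 0) = √(-4) = 2*I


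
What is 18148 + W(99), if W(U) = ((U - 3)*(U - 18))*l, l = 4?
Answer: 49252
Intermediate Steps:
W(U) = 4*(-18 + U)*(-3 + U) (W(U) = ((U - 3)*(U - 18))*4 = ((-3 + U)*(-18 + U))*4 = ((-18 + U)*(-3 + U))*4 = 4*(-18 + U)*(-3 + U))
18148 + W(99) = 18148 + (216 - 84*99 + 4*99²) = 18148 + (216 - 8316 + 4*9801) = 18148 + (216 - 8316 + 39204) = 18148 + 31104 = 49252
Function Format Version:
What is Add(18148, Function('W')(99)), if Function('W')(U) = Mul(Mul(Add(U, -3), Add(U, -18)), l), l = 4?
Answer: 49252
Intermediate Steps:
Function('W')(U) = Mul(4, Add(-18, U), Add(-3, U)) (Function('W')(U) = Mul(Mul(Add(U, -3), Add(U, -18)), 4) = Mul(Mul(Add(-3, U), Add(-18, U)), 4) = Mul(Mul(Add(-18, U), Add(-3, U)), 4) = Mul(4, Add(-18, U), Add(-3, U)))
Add(18148, Function('W')(99)) = Add(18148, Add(216, Mul(-84, 99), Mul(4, Pow(99, 2)))) = Add(18148, Add(216, -8316, Mul(4, 9801))) = Add(18148, Add(216, -8316, 39204)) = Add(18148, 31104) = 49252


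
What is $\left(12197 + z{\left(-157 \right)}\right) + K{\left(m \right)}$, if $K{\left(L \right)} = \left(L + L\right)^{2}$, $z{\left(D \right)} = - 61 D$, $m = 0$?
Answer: $21774$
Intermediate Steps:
$K{\left(L \right)} = 4 L^{2}$ ($K{\left(L \right)} = \left(2 L\right)^{2} = 4 L^{2}$)
$\left(12197 + z{\left(-157 \right)}\right) + K{\left(m \right)} = \left(12197 - -9577\right) + 4 \cdot 0^{2} = \left(12197 + 9577\right) + 4 \cdot 0 = 21774 + 0 = 21774$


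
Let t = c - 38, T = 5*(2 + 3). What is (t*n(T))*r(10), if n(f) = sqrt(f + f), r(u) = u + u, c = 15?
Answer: -2300*sqrt(2) ≈ -3252.7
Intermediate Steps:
r(u) = 2*u
T = 25 (T = 5*5 = 25)
n(f) = sqrt(2)*sqrt(f) (n(f) = sqrt(2*f) = sqrt(2)*sqrt(f))
t = -23 (t = 15 - 38 = -23)
(t*n(T))*r(10) = (-23*sqrt(2)*sqrt(25))*(2*10) = -23*sqrt(2)*5*20 = -115*sqrt(2)*20 = -2300*sqrt(2)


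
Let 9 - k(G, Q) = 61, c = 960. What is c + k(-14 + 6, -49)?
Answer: 908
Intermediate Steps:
k(G, Q) = -52 (k(G, Q) = 9 - 1*61 = 9 - 61 = -52)
c + k(-14 + 6, -49) = 960 - 52 = 908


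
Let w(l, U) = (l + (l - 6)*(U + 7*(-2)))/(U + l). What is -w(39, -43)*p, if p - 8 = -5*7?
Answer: 24867/2 ≈ 12434.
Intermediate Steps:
w(l, U) = (l + (-14 + U)*(-6 + l))/(U + l) (w(l, U) = (l + (-6 + l)*(U - 14))/(U + l) = (l + (-6 + l)*(-14 + U))/(U + l) = (l + (-14 + U)*(-6 + l))/(U + l))
p = -27 (p = 8 - 5*7 = 8 - 35 = -27)
-w(39, -43)*p = -(84 - 13*39 - 6*(-43) - 43*39)/(-43 + 39)*(-27) = -(84 - 507 + 258 - 1677)/(-4)*(-27) = -(-1/4*(-1842))*(-27) = -921*(-27)/2 = -1*(-24867/2) = 24867/2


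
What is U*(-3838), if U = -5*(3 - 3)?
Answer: 0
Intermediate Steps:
U = 0 (U = -5*0 = 0)
U*(-3838) = 0*(-3838) = 0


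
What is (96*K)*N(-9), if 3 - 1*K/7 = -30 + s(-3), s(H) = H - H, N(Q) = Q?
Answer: -199584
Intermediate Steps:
s(H) = 0
K = 231 (K = 21 - 7*(-30 + 0) = 21 - 7*(-30) = 21 + 210 = 231)
(96*K)*N(-9) = (96*231)*(-9) = 22176*(-9) = -199584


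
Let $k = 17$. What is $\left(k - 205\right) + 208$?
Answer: $20$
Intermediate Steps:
$\left(k - 205\right) + 208 = \left(17 - 205\right) + 208 = -188 + 208 = 20$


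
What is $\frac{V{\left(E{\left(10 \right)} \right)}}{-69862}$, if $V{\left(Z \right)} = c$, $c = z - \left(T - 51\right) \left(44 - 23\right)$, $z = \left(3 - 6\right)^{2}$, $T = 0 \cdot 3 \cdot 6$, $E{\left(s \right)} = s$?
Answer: $- \frac{540}{34931} \approx -0.015459$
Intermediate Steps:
$T = 0$ ($T = 0 \cdot 6 = 0$)
$z = 9$ ($z = \left(-3\right)^{2} = 9$)
$c = 1080$ ($c = 9 - \left(0 - 51\right) \left(44 - 23\right) = 9 - \left(-51\right) 21 = 9 - -1071 = 9 + 1071 = 1080$)
$V{\left(Z \right)} = 1080$
$\frac{V{\left(E{\left(10 \right)} \right)}}{-69862} = \frac{1080}{-69862} = 1080 \left(- \frac{1}{69862}\right) = - \frac{540}{34931}$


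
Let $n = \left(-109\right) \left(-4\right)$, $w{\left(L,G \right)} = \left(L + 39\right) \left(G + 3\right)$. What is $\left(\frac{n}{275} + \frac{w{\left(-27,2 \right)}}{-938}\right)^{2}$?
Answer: $\frac{38507782756}{16634550625} \approx 2.3149$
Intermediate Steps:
$w{\left(L,G \right)} = \left(3 + G\right) \left(39 + L\right)$ ($w{\left(L,G \right)} = \left(39 + L\right) \left(3 + G\right) = \left(3 + G\right) \left(39 + L\right)$)
$n = 436$
$\left(\frac{n}{275} + \frac{w{\left(-27,2 \right)}}{-938}\right)^{2} = \left(\frac{436}{275} + \frac{117 + 3 \left(-27\right) + 39 \cdot 2 + 2 \left(-27\right)}{-938}\right)^{2} = \left(436 \cdot \frac{1}{275} + \left(117 - 81 + 78 - 54\right) \left(- \frac{1}{938}\right)\right)^{2} = \left(\frac{436}{275} + 60 \left(- \frac{1}{938}\right)\right)^{2} = \left(\frac{436}{275} - \frac{30}{469}\right)^{2} = \left(\frac{196234}{128975}\right)^{2} = \frac{38507782756}{16634550625}$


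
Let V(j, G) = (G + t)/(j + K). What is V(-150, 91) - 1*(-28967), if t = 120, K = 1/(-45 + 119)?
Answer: 321489119/11099 ≈ 28966.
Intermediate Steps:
K = 1/74 ≈ 0.013514
V(j, G) = (120 + G)/(1/74 + j) (V(j, G) = (G + 120)/(j + 1/74) = (120 + G)/(1/74 + j))
V(-150, 91) - 1*(-28967) = 74*(120 + 91)/(1 + 74*(-150)) - 1*(-28967) = 74*211/(1 - 11100) + 28967 = 74*211/(-11099) + 28967 = 74*(-1/11099)*211 + 28967 = -15614/11099 + 28967 = 321489119/11099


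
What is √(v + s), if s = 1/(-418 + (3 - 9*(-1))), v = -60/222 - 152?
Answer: I*√34361938702/15022 ≈ 12.34*I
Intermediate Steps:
v = -5634/37 (v = -60*1/222 - 152 = -10/37 - 152 = -5634/37 ≈ -152.27)
s = -1/406 (s = 1/(-418 + (3 + 9)) = 1/(-418 + 12) = 1/(-406) = -1/406 ≈ -0.0024631)
√(v + s) = √(-5634/37 - 1/406) = √(-2287441/15022) = I*√34361938702/15022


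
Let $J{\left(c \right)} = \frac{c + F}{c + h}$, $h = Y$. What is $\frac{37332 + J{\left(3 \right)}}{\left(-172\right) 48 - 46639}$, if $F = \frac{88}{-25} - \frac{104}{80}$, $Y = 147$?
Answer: $- \frac{279989909}{411712500} \approx -0.68006$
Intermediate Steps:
$F = - \frac{241}{50}$ ($F = 88 \left(- \frac{1}{25}\right) - \frac{13}{10} = - \frac{88}{25} - \frac{13}{10} = - \frac{241}{50} \approx -4.82$)
$h = 147$
$J{\left(c \right)} = \frac{- \frac{241}{50} + c}{147 + c}$ ($J{\left(c \right)} = \frac{c - \frac{241}{50}}{c + 147} = \frac{- \frac{241}{50} + c}{147 + c}$)
$\frac{37332 + J{\left(3 \right)}}{\left(-172\right) 48 - 46639} = \frac{37332 + \frac{- \frac{241}{50} + 3}{147 + 3}}{\left(-172\right) 48 - 46639} = \frac{37332 + \frac{1}{150} \left(- \frac{91}{50}\right)}{-8256 - 46639} = \frac{37332 + \frac{1}{150} \left(- \frac{91}{50}\right)}{-54895} = \left(37332 - \frac{91}{7500}\right) \left(- \frac{1}{54895}\right) = \frac{279989909}{7500} \left(- \frac{1}{54895}\right) = - \frac{279989909}{411712500}$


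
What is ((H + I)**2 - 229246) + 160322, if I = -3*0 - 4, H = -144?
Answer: -47020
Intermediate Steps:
I = -4 (I = 0 - 4 = -4)
((H + I)**2 - 229246) + 160322 = ((-144 - 4)**2 - 229246) + 160322 = ((-148)**2 - 229246) + 160322 = (21904 - 229246) + 160322 = -207342 + 160322 = -47020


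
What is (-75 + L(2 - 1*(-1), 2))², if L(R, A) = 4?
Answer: 5041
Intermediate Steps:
(-75 + L(2 - 1*(-1), 2))² = (-75 + 4)² = (-71)² = 5041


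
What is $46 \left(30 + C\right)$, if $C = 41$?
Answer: $3266$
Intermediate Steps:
$46 \left(30 + C\right) = 46 \left(30 + 41\right) = 46 \cdot 71 = 3266$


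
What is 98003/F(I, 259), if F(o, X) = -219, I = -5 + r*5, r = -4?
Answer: -98003/219 ≈ -447.50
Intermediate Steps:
I = -25 (I = -5 - 4*5 = -5 - 20 = -25)
98003/F(I, 259) = 98003/(-219) = 98003*(-1/219) = -98003/219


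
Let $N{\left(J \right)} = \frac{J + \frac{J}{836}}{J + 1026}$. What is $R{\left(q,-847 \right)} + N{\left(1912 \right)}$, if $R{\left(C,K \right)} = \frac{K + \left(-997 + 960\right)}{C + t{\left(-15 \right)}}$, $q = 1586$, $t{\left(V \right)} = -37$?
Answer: $\frac{38460043}{475575529} \approx 0.080871$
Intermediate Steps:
$N{\left(J \right)} = \frac{837 J}{836 \left(1026 + J\right)}$ ($N{\left(J \right)} = \frac{J + J \frac{1}{836}}{1026 + J} = \frac{J + \frac{J}{836}}{1026 + J} = \frac{\frac{837}{836} J}{1026 + J} = \frac{837 J}{836 \left(1026 + J\right)}$)
$R{\left(C,K \right)} = \frac{-37 + K}{-37 + C}$ ($R{\left(C,K \right)} = \frac{K + \left(-997 + 960\right)}{C - 37} = \frac{K - 37}{-37 + C} = \frac{-37 + K}{-37 + C}$)
$R{\left(q,-847 \right)} + N{\left(1912 \right)} = \frac{-37 - 847}{-37 + 1586} + \frac{837}{836} \cdot 1912 \frac{1}{1026 + 1912} = \frac{1}{1549} \left(-884\right) + \frac{837}{836} \cdot 1912 \cdot \frac{1}{2938} = - \frac{884}{1549} + \frac{200043}{307021} = \frac{38460043}{475575529}$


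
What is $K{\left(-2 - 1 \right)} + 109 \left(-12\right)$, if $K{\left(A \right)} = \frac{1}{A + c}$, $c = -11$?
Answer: $- \frac{18313}{14} \approx -1308.1$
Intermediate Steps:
$K{\left(A \right)} = \frac{1}{-11 + A}$ ($K{\left(A \right)} = \frac{1}{A - 11} = \frac{1}{-11 + A}$)
$K{\left(-2 - 1 \right)} + 109 \left(-12\right) = \frac{1}{-11 - 3} + 109 \left(-12\right) = \frac{1}{-11 - 3} - 1308 = \frac{1}{-14} - 1308 = - \frac{1}{14} - 1308 = - \frac{18313}{14}$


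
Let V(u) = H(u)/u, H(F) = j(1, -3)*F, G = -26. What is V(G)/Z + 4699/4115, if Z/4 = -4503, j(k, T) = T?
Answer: 28216911/24706460 ≈ 1.1421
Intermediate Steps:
Z = -18012 (Z = 4*(-4503) = -18012)
H(F) = -3*F
V(u) = -3 (V(u) = (-3*u)/u = -3)
V(G)/Z + 4699/4115 = -3/(-18012) + 4699/4115 = -3*(-1/18012) + 4699*(1/4115) = 1/6004 + 4699/4115 = 28216911/24706460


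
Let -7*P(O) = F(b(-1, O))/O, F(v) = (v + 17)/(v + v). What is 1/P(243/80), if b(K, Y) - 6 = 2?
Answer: -1701/125 ≈ -13.608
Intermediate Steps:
b(K, Y) = 8 (b(K, Y) = 6 + 2 = 8)
F(v) = (17 + v)/(2*v) (F(v) = (17 + v)/((2*v)) = (17 + v)*(1/(2*v)) = (17 + v)/(2*v))
P(O) = -25/(112*O) (P(O) = -(½)*(17 + 8)/8/(7*O) = -(½)*(⅛)*25/(7*O) = -25/(112*O))
1/P(243/80) = 1/(-25/(112*(243/80))) = 1/(-25/(112*(243*(1/80)))) = 1/(-25/(112*243/80)) = 1/(-25/112*80/243) = 1/(-125/1701) = -1701/125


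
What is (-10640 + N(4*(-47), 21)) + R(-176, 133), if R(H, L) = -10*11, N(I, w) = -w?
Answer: -10771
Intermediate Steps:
R(H, L) = -110
(-10640 + N(4*(-47), 21)) + R(-176, 133) = (-10640 - 1*21) - 110 = (-10640 - 21) - 110 = -10661 - 110 = -10771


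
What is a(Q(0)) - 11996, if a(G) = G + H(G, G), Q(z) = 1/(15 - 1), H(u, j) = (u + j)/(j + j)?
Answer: -167929/14 ≈ -11995.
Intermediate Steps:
H(u, j) = (j + u)/(2*j) (H(u, j) = (j + u)/((2*j)) = (j + u)*(1/(2*j)) = (j + u)/(2*j))
Q(z) = 1/14
a(G) = 1 + G (a(G) = G + (G + G)/(2*G) = G + (2*G)/(2*G) = G + 1 = 1 + G)
a(Q(0)) - 11996 = (1 + 1/14) - 11996 = 15/14 - 11996 = -167929/14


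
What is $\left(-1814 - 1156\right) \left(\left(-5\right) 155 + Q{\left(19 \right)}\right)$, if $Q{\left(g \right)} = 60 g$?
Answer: $-1084050$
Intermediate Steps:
$\left(-1814 - 1156\right) \left(\left(-5\right) 155 + Q{\left(19 \right)}\right) = \left(-1814 - 1156\right) \left(\left(-5\right) 155 + 60 \cdot 19\right) = - 2970 \left(-775 + 1140\right) = \left(-2970\right) 365 = -1084050$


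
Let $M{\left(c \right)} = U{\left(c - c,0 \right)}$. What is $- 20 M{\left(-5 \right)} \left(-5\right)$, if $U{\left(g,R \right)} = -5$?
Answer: $-500$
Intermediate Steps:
$M{\left(c \right)} = -5$
$- 20 M{\left(-5 \right)} \left(-5\right) = \left(-20\right) \left(-5\right) \left(-5\right) = 100 \left(-5\right) = -500$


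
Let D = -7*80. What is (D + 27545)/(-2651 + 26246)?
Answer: 1799/1573 ≈ 1.1437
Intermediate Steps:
D = -560
(D + 27545)/(-2651 + 26246) = (-560 + 27545)/(-2651 + 26246) = 26985/23595 = 26985*(1/23595) = 1799/1573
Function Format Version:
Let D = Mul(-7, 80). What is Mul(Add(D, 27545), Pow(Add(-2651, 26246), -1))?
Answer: Rational(1799, 1573) ≈ 1.1437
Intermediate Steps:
D = -560
Mul(Add(D, 27545), Pow(Add(-2651, 26246), -1)) = Mul(Add(-560, 27545), Pow(Add(-2651, 26246), -1)) = Mul(26985, Pow(23595, -1)) = Mul(26985, Rational(1, 23595)) = Rational(1799, 1573)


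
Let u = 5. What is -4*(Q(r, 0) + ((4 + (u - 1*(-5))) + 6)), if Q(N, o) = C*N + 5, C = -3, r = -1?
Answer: -112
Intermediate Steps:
Q(N, o) = 5 - 3*N (Q(N, o) = -3*N + 5 = 5 - 3*N)
-4*(Q(r, 0) + ((4 + (u - 1*(-5))) + 6)) = -4*((5 - 3*(-1)) + ((4 + (5 - 1*(-5))) + 6)) = -4*((5 + 3) + ((4 + (5 + 5)) + 6)) = -4*(8 + ((4 + 10) + 6)) = -4*(8 + (14 + 6)) = -4*(8 + 20) = -4*28 = -112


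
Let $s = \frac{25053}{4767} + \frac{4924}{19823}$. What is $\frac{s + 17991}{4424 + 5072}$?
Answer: $\frac{40490523099}{21365150108} \approx 1.8952$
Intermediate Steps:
$s = \frac{24766587}{4499821}$ ($s = 25053 \cdot \frac{1}{4767} + 4924 \cdot \frac{1}{19823} = \frac{1193}{227} + \frac{4924}{19823} = \frac{24766587}{4499821} \approx 5.5039$)
$\frac{s + 17991}{4424 + 5072} = \frac{\frac{24766587}{4499821} + 17991}{4424 + 5072} = \frac{80981046198}{4499821 \cdot 9496} = \frac{80981046198}{4499821} \cdot \frac{1}{9496} = \frac{40490523099}{21365150108}$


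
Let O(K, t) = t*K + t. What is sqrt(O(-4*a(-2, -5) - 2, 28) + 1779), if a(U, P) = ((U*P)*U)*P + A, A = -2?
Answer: 15*I*sqrt(41) ≈ 96.047*I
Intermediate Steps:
a(U, P) = -2 + P**2*U**2 (a(U, P) = ((U*P)*U)*P - 2 = ((P*U)*U)*P - 2 = (P*U**2)*P - 2 = P**2*U**2 - 2 = -2 + P**2*U**2)
O(K, t) = t + K*t (O(K, t) = K*t + t = t + K*t)
sqrt(O(-4*a(-2, -5) - 2, 28) + 1779) = sqrt(28*(1 + (-4*(-2 + (-5)**2*(-2)**2) - 2)) + 1779) = sqrt(28*(1 + (-4*(-2 + 25*4) - 2)) + 1779) = sqrt(28*(1 + (-4*(-2 + 100) - 2)) + 1779) = sqrt(28*(1 + (-4*98 - 2)) + 1779) = sqrt(28*(1 + (-392 - 2)) + 1779) = sqrt(28*(1 - 394) + 1779) = sqrt(28*(-393) + 1779) = sqrt(-11004 + 1779) = sqrt(-9225) = 15*I*sqrt(41)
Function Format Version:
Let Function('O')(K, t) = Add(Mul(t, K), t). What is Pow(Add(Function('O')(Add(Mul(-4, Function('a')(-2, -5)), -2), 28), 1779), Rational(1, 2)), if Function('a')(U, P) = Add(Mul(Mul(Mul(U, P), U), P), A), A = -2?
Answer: Mul(15, I, Pow(41, Rational(1, 2))) ≈ Mul(96.047, I)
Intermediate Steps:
Function('a')(U, P) = Add(-2, Mul(Pow(P, 2), Pow(U, 2))) (Function('a')(U, P) = Add(Mul(Mul(Mul(U, P), U), P), -2) = Add(Mul(Mul(Mul(P, U), U), P), -2) = Add(Mul(Mul(P, Pow(U, 2)), P), -2) = Add(Mul(Pow(P, 2), Pow(U, 2)), -2) = Add(-2, Mul(Pow(P, 2), Pow(U, 2))))
Function('O')(K, t) = Add(t, Mul(K, t)) (Function('O')(K, t) = Add(Mul(K, t), t) = Add(t, Mul(K, t)))
Pow(Add(Function('O')(Add(Mul(-4, Function('a')(-2, -5)), -2), 28), 1779), Rational(1, 2)) = Pow(Add(Mul(28, Add(1, Add(Mul(-4, Add(-2, Mul(Pow(-5, 2), Pow(-2, 2)))), -2))), 1779), Rational(1, 2)) = Pow(Add(Mul(28, Add(1, Add(Mul(-4, Add(-2, Mul(25, 4))), -2))), 1779), Rational(1, 2)) = Pow(Add(Mul(28, Add(1, Add(Mul(-4, Add(-2, 100)), -2))), 1779), Rational(1, 2)) = Pow(Add(Mul(28, Add(1, Add(Mul(-4, 98), -2))), 1779), Rational(1, 2)) = Pow(Add(Mul(28, Add(1, Add(-392, -2))), 1779), Rational(1, 2)) = Pow(Add(Mul(28, Add(1, -394)), 1779), Rational(1, 2)) = Pow(Add(Mul(28, -393), 1779), Rational(1, 2)) = Pow(Add(-11004, 1779), Rational(1, 2)) = Pow(-9225, Rational(1, 2)) = Mul(15, I, Pow(41, Rational(1, 2)))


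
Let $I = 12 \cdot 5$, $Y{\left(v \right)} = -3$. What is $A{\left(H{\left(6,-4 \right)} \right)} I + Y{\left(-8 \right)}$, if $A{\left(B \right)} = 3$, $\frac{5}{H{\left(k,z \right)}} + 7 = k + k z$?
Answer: $177$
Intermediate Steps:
$H{\left(k,z \right)} = \frac{5}{-7 + k + k z}$ ($H{\left(k,z \right)} = \frac{5}{-7 + \left(k + k z\right)} = \frac{5}{-7 + k + k z}$)
$I = 60$
$A{\left(H{\left(6,-4 \right)} \right)} I + Y{\left(-8 \right)} = 3 \cdot 60 - 3 = 180 - 3 = 177$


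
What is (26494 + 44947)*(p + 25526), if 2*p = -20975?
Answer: 2148730957/2 ≈ 1.0744e+9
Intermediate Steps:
p = -20975/2 (p = (½)*(-20975) = -20975/2 ≈ -10488.)
(26494 + 44947)*(p + 25526) = (26494 + 44947)*(-20975/2 + 25526) = 71441*(30077/2) = 2148730957/2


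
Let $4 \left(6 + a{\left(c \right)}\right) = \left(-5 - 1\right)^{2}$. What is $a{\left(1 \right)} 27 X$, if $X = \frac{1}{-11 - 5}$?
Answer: $- \frac{81}{16} \approx -5.0625$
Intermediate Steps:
$a{\left(c \right)} = 3$ ($a{\left(c \right)} = -6 + \frac{\left(-5 - 1\right)^{2}}{4} = -6 + \frac{\left(-6\right)^{2}}{4} = -6 + \frac{1}{4} \cdot 36 = -6 + 9 = 3$)
$X = - \frac{1}{16}$ ($X = \frac{1}{-16} = - \frac{1}{16} \approx -0.0625$)
$a{\left(1 \right)} 27 X = 3 \cdot 27 \left(- \frac{1}{16}\right) = 81 \left(- \frac{1}{16}\right) = - \frac{81}{16}$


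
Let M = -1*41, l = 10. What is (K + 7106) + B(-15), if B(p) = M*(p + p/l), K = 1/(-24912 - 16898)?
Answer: 162693162/20905 ≈ 7782.5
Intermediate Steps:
M = -41
K = -1/41810 (K = 1/(-41810) = -1/41810 ≈ -2.3918e-5)
B(p) = -451*p/10 (B(p) = -41*(p + p/10) = -451*p/10)
(K + 7106) + B(-15) = (-1/41810 + 7106) - 451/10*(-15) = 297101859/41810 + 1353/2 = 162693162/20905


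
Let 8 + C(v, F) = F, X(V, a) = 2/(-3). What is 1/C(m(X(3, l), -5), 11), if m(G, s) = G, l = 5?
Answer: ⅓ ≈ 0.33333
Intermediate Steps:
X(V, a) = -⅔ (X(V, a) = 2*(-⅓) = -⅔)
C(v, F) = -8 + F
1/C(m(X(3, l), -5), 11) = 1/(-8 + 11) = 1/3 = ⅓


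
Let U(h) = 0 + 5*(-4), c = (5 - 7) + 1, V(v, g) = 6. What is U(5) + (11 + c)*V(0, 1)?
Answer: 40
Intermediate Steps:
c = -1 (c = -2 + 1 = -1)
U(h) = -20 (U(h) = 0 - 20 = -20)
U(5) + (11 + c)*V(0, 1) = -20 + (11 - 1)*6 = -20 + 10*6 = -20 + 60 = 40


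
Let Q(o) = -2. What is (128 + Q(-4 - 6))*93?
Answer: 11718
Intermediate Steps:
(128 + Q(-4 - 6))*93 = (128 - 2)*93 = 126*93 = 11718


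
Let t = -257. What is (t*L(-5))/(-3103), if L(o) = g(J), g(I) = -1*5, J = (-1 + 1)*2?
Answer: -1285/3103 ≈ -0.41412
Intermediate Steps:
J = 0 (J = 0*2 = 0)
g(I) = -5
L(o) = -5
(t*L(-5))/(-3103) = -257*(-5)/(-3103) = 1285*(-1/3103) = -1285/3103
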